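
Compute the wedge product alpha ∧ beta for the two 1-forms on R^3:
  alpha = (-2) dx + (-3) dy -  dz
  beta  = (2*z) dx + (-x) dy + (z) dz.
alpha ∧ beta = (2*x + 6*z) dx ∧ dy + (-x - 3*z) dy ∧ dz

Distribute the wedge, using dx_i ∧ dx_j = -dx_j ∧ dx_i and dx_i ∧ dx_i = 0. For each pair (i, j) with i < j, the coefficient of dx_i ∧ dx_j in alpha ∧ beta is (alpha_i * beta_j - alpha_j * beta_i). Collecting: alpha ∧ beta = (2*x + 6*z) dx ∧ dy + (-x - 3*z) dy ∧ dz.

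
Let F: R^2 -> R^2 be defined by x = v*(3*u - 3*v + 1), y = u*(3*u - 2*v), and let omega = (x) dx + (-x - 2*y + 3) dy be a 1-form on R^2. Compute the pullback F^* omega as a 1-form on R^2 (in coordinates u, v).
F^* omega = (-36*u^3 + 18*u^2*v + 25*u*v^2 - 6*u*v + 18*u - 15*v^3 + 5*v^2 - 6*v) du + (12*u^3 + 7*u^2*v - 33*u*v^2 + 8*u*v - 6*u + 18*v^3 - 9*v^2 + v) dv

Using F^*(f dg) = (f ∘ F) d(g ∘ F), substitute each coordinate x_i by F_i(u, v) in f_i, and replace dx_i by d F_i = (∂F_i/∂u) du + (∂F_i/∂v) dv.
  For the x component: f_1(F) = v*(3*u - 3*v + 1); d F_1 = (3*v) du + (3*u - 6*v + 1) dv
  For the y component: f_2(F) = -6*u^2 + u*v + 3*v^2 - v + 3; d F_2 = (6*u - 2*v) du + (-2*u) dv
Combining and collecting du, dv coefficients:
  coeff of du: -36*u^3 + 18*u^2*v + 25*u*v^2 - 6*u*v + 18*u - 15*v^3 + 5*v^2 - 6*v
  coeff of dv: 12*u^3 + 7*u^2*v - 33*u*v^2 + 8*u*v - 6*u + 18*v^3 - 9*v^2 + v
F^* omega = (-36*u^3 + 18*u^2*v + 25*u*v^2 - 6*u*v + 18*u - 15*v^3 + 5*v^2 - 6*v) du + (12*u^3 + 7*u^2*v - 33*u*v^2 + 8*u*v - 6*u + 18*v^3 - 9*v^2 + v) dv.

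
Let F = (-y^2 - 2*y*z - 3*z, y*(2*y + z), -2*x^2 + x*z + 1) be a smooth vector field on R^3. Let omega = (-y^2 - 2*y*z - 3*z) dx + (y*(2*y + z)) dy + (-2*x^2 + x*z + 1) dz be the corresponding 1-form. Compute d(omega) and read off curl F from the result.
d(omega) = (-y) dy ∧ dz + (4*x - 2*y - z - 3) dz ∧ dx + (2*y + 2*z) dx ∧ dy; curl F = (-y, 4*x - 2*y - z - 3, 2*y + 2*z)

d omega = sum_{i<j} (∂f_j/∂x_i - ∂f_i/∂x_j) dx_i ∧ dx_j. Under the identification (dy ∧ dz, dz ∧ dx, dx ∧ dy) ↔ (e_x, e_y, e_z), the coefficients are exactly the components of curl F. Compute:
  ∂R/∂y - ∂Q/∂z = (0) - (y) = -y
  ∂P/∂z - ∂R/∂x = (-2*y - 3) - (-4*x + z) = 4*x - 2*y - z - 3
  ∂Q/∂x - ∂P/∂y = (0) - (-2*y - 2*z) = 2*y + 2*z.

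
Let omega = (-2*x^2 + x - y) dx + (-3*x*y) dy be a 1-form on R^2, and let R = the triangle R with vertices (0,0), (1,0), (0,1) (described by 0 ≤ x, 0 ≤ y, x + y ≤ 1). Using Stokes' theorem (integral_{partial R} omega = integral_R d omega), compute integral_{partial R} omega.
integral_(partial R) omega = 0

Stokes: integral_partial_R omega = integral_R d omega with d omega = (∂Q/∂x - ∂P/∂y) dx ∧ dy.
  ∂Q/∂x = -3*y
  ∂P/∂y = -1
  integrand = ∂Q/∂x - ∂P/∂y = 1 - 3*y.
Integrating over R: integral_0^1 integral_0^{1-x} (1 - 3*y) dy dx = 0.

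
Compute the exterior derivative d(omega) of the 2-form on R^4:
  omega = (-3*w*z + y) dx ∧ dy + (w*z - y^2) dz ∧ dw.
d(omega) = (-3*w) dx ∧ dy ∧ dz + (-3*z) dx ∧ dy ∧ dw + (-2*y) dy ∧ dz ∧ dw

For a 2-form omega = sum_{i<j} g_{ij} dx_i ∧ dx_j, the exterior derivative is
  d(omega) = sum_{i<j} d(g_{ij}) ∧ dx_i ∧ dx_j = sum_{i<j, k} (∂g_{ij}/∂x_k) dx_k ∧ dx_i ∧ dx_j.
Expand each term, using dx_k ∧ dx_i ∧ dx_j = sgn(permutation) dx_{(a)} ∧ dx_{(b)} ∧ dx_{(c)} with (a < b < c) sorted:
  d(-3*w*z + y) includes (∂/∂z)(-3*w*z + y) dz = (-3*w) dz, which multiplied by dx ∧ dy gives (-3*w) dx ∧ dy ∧ dz
  d(-3*w*z + y) includes (∂/∂w)(-3*w*z + y) dw = (-3*z) dw, which multiplied by dx ∧ dy gives (-3*z) dx ∧ dy ∧ dw
  d(w*z - y^2) includes (∂/∂y)(w*z - y^2) dy = (-2*y) dy, which multiplied by dz ∧ dw gives (-2*y) dy ∧ dz ∧ dw
Collecting like 3-forms: d(omega) = (-3*w) dx ∧ dy ∧ dz + (-3*z) dx ∧ dy ∧ dw + (-2*y) dy ∧ dz ∧ dw.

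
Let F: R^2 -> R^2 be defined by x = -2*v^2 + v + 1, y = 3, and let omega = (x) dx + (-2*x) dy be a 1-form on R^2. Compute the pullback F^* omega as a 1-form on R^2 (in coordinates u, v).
F^* omega = (8*v^3 - 6*v^2 - 3*v + 1) dv

Using F^*(f dg) = (f ∘ F) d(g ∘ F), substitute each coordinate x_i by F_i(u, v) in f_i, and replace dx_i by d F_i = (∂F_i/∂u) du + (∂F_i/∂v) dv.
  For the x component: f_1(F) = -2*v^2 + v + 1; d F_1 = (0) du + (1 - 4*v) dv
  For the y component: f_2(F) = 4*v^2 - 2*v - 2; d F_2 = (0) du + (0) dv
Combining and collecting du, dv coefficients:
  coeff of du: 0
  coeff of dv: 8*v^3 - 6*v^2 - 3*v + 1
F^* omega = (8*v^3 - 6*v^2 - 3*v + 1) dv.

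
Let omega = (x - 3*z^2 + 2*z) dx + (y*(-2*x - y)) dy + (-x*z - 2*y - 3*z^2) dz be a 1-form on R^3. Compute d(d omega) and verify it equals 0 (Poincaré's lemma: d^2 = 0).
d(d omega) = 0

Step 1: d omega = sum_{i<j} (∂f_j/∂x_i - ∂f_i/∂x_j) dx_i ∧ dx_j:
  coeff of dx ∧ dy: -2*y
  coeff of dx ∧ dz: 5*z - 2
  coeff of dy ∧ dz: -2
Step 2: Apply d again to each 2-form coefficient. The only possible 3-form in R^3 is dx ∧ dy ∧ dz, with coefficient
  ∂(coeff of dy∧dz)/∂x - ∂(coeff of dx∧dz)/∂y + ∂(coeff of dx∧dy)/∂z
  = ∂/∂x (-2) - ∂/∂y (5*z - 2) + ∂/∂z (-2*y).
Each of these terms simplifies to sums of mixed partials that cancel in pairs. The result is 0 (by equality of mixed partials for smooth functions — Schwarz / Clairaut).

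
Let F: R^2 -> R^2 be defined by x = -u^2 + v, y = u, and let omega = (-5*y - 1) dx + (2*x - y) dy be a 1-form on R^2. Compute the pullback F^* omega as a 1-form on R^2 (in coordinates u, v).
F^* omega = (8*u^2 + u + 2*v) du + (-5*u - 1) dv

Using F^*(f dg) = (f ∘ F) d(g ∘ F), substitute each coordinate x_i by F_i(u, v) in f_i, and replace dx_i by d F_i = (∂F_i/∂u) du + (∂F_i/∂v) dv.
  For the x component: f_1(F) = -5*u - 1; d F_1 = (-2*u) du + (1) dv
  For the y component: f_2(F) = -2*u^2 - u + 2*v; d F_2 = (1) du + (0) dv
Combining and collecting du, dv coefficients:
  coeff of du: 8*u^2 + u + 2*v
  coeff of dv: -5*u - 1
F^* omega = (8*u^2 + u + 2*v) du + (-5*u - 1) dv.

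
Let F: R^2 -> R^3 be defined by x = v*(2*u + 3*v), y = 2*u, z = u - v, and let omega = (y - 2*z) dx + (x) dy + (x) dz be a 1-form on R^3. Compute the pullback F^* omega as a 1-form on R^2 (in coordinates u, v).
F^* omega = (v*(6*u + 13*v)) du + (v*(2*u + 9*v)) dv

Using F^*(f dg) = (f ∘ F) d(g ∘ F), substitute each coordinate x_i by F_i(u, v) in f_i, and replace dx_i by d F_i = (∂F_i/∂u) du + (∂F_i/∂v) dv.
  For the x component: f_1(F) = 2*v; d F_1 = (2*v) du + (2*u + 6*v) dv
  For the y component: f_2(F) = v*(2*u + 3*v); d F_2 = (2) du + (0) dv
  For the z component: f_3(F) = v*(2*u + 3*v); d F_3 = (1) du + (-1) dv
Combining and collecting du, dv coefficients:
  coeff of du: v*(6*u + 13*v)
  coeff of dv: v*(2*u + 9*v)
F^* omega = (v*(6*u + 13*v)) du + (v*(2*u + 9*v)) dv.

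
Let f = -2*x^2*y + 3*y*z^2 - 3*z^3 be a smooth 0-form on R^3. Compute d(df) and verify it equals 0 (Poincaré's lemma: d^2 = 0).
d(df) = 0

Step 1: df = sum_i (∂f/∂x_i) dx_i = (-4*x*y) dx + (-2*x^2 + 3*z^2) dy + (3*z*(2*y - 3*z)) dz.
Step 2: Apply d again. Using the 1-form formula, the coefficient of dx ∧ dy in d(df) is ∂^2 f/∂x ∂y - ∂^2 f/∂y ∂x = (-4*x) - (-4*x) = 0 (equality of mixed partials for smooth f).
Similarly for dx ∧ dz and dy ∧ dz — all coefficients vanish. So d(df) = 0.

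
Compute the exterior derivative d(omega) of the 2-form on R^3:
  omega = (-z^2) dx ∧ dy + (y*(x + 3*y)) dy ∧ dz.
d(omega) = (y - 2*z) dx ∧ dy ∧ dz

For a 2-form omega = sum_{i<j} g_{ij} dx_i ∧ dx_j, the exterior derivative is
  d(omega) = sum_{i<j} d(g_{ij}) ∧ dx_i ∧ dx_j = sum_{i<j, k} (∂g_{ij}/∂x_k) dx_k ∧ dx_i ∧ dx_j.
Expand each term, using dx_k ∧ dx_i ∧ dx_j = sgn(permutation) dx_{(a)} ∧ dx_{(b)} ∧ dx_{(c)} with (a < b < c) sorted:
  d(-z^2) includes (∂/∂z)(-z^2) dz = (-2*z) dz, which multiplied by dx ∧ dy gives (-2*z) dx ∧ dy ∧ dz
  d(y*(x + 3*y)) includes (∂/∂x)(y*(x + 3*y)) dx = (y) dx, which multiplied by dy ∧ dz gives (y) dx ∧ dy ∧ dz
Collecting like 3-forms: d(omega) = (y - 2*z) dx ∧ dy ∧ dz.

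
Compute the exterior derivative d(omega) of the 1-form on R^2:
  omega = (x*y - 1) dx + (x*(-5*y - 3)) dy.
d(omega) = (-x - 5*y - 3) dx ∧ dy

For a 1-form omega = sum_i f_i dx_i, the exterior derivative is
  d(omega) = sum_{i < j} (∂f_j/∂x_i - ∂f_i/∂x_j) dx_i ∧ dx_j.
  coefficient of dx ∧ dy: ∂f_2/∂x - ∂f_1/∂y = ∂(x*(-5*y - 3))/∂x - ∂(x*y - 1)/∂y = -x - 5*y - 3
Assembling: d(omega) = (-x - 5*y - 3) dx ∧ dy.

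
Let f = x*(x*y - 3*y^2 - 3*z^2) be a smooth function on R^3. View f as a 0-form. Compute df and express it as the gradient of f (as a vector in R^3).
df = (2*x*y - 3*y^2 - 3*z^2) dx + (x*(x - 6*y)) dy + (-6*x*z) dz; grad f = (2*x*y - 3*y^2 - 3*z^2, x*(x - 6*y), -6*x*z)

For a 0-form f, d f = (∂f/∂x) dx + (∂f/∂y) dy + (∂f/∂z) dz. The components of the vector representation are exactly the entries of grad f in Cartesian coordinates:
  ∂f/∂x = 2*x*y - 3*y^2 - 3*z^2
  ∂f/∂y = x*(x - 6*y)
  ∂f/∂z = -6*x*z.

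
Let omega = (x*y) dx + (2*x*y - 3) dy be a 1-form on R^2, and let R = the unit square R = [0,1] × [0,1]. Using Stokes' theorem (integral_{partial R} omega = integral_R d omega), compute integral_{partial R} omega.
integral_(partial R) omega = 1/2

Stokes: integral_partial_R omega = integral_R d omega with d omega = (∂Q/∂x - ∂P/∂y) dx ∧ dy.
  ∂Q/∂x = 2*y
  ∂P/∂y = x
  integrand = ∂Q/∂x - ∂P/∂y = -x + 2*y.
Integrating over R: integral_0^1 integral_0^1 (-x + 2*y) dx dy = 1/2.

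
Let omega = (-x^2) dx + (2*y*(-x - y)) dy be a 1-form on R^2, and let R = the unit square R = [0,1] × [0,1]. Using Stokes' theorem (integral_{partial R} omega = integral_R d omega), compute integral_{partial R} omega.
integral_(partial R) omega = -1

Stokes: integral_partial_R omega = integral_R d omega with d omega = (∂Q/∂x - ∂P/∂y) dx ∧ dy.
  ∂Q/∂x = -2*y
  ∂P/∂y = 0
  integrand = ∂Q/∂x - ∂P/∂y = -2*y.
Integrating over R: integral_0^1 integral_0^1 (-2*y) dx dy = -1.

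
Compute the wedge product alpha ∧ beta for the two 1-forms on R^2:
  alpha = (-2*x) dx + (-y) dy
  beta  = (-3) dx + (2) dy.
alpha ∧ beta = (-4*x - 3*y) dx ∧ dy

Distribute the wedge, using dx_i ∧ dx_j = -dx_j ∧ dx_i and dx_i ∧ dx_i = 0. For each pair (i, j) with i < j, the coefficient of dx_i ∧ dx_j in alpha ∧ beta is (alpha_i * beta_j - alpha_j * beta_i). Collecting: alpha ∧ beta = (-4*x - 3*y) dx ∧ dy.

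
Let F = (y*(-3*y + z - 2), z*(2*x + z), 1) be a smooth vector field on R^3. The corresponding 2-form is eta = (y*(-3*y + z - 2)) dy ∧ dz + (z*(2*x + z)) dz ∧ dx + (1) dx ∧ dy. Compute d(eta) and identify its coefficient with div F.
d(eta) = (0) dx ∧ dy ∧ dz; div F = 0

For a 2-form in R^3 of the form above, applying d gives a 3-form with coefficient ∂P/∂x + ∂Q/∂y + ∂R/∂z:
  ∂P/∂x = 0
  ∂Q/∂y = 0
  ∂R/∂z = 0
Sum = 0, which is exactly div F.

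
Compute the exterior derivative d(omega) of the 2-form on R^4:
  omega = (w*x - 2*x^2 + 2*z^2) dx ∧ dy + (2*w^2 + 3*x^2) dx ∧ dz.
d(omega) = (4*z) dx ∧ dy ∧ dz + (x) dx ∧ dy ∧ dw + (4*w) dx ∧ dz ∧ dw

For a 2-form omega = sum_{i<j} g_{ij} dx_i ∧ dx_j, the exterior derivative is
  d(omega) = sum_{i<j} d(g_{ij}) ∧ dx_i ∧ dx_j = sum_{i<j, k} (∂g_{ij}/∂x_k) dx_k ∧ dx_i ∧ dx_j.
Expand each term, using dx_k ∧ dx_i ∧ dx_j = sgn(permutation) dx_{(a)} ∧ dx_{(b)} ∧ dx_{(c)} with (a < b < c) sorted:
  d(w*x - 2*x^2 + 2*z^2) includes (∂/∂z)(w*x - 2*x^2 + 2*z^2) dz = (4*z) dz, which multiplied by dx ∧ dy gives (4*z) dx ∧ dy ∧ dz
  d(w*x - 2*x^2 + 2*z^2) includes (∂/∂w)(w*x - 2*x^2 + 2*z^2) dw = (x) dw, which multiplied by dx ∧ dy gives (x) dx ∧ dy ∧ dw
  d(2*w^2 + 3*x^2) includes (∂/∂w)(2*w^2 + 3*x^2) dw = (4*w) dw, which multiplied by dx ∧ dz gives (4*w) dx ∧ dz ∧ dw
Collecting like 3-forms: d(omega) = (4*z) dx ∧ dy ∧ dz + (x) dx ∧ dy ∧ dw + (4*w) dx ∧ dz ∧ dw.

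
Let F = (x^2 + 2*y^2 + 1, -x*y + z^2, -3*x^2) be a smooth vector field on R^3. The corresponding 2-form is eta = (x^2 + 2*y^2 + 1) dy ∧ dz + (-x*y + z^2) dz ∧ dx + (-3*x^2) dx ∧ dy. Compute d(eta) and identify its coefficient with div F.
d(eta) = (x) dx ∧ dy ∧ dz; div F = x

For a 2-form in R^3 of the form above, applying d gives a 3-form with coefficient ∂P/∂x + ∂Q/∂y + ∂R/∂z:
  ∂P/∂x = 2*x
  ∂Q/∂y = -x
  ∂R/∂z = 0
Sum = x, which is exactly div F.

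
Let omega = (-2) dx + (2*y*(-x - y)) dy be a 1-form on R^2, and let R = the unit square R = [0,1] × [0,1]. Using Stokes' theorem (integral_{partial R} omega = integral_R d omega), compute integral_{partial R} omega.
integral_(partial R) omega = -1

Stokes: integral_partial_R omega = integral_R d omega with d omega = (∂Q/∂x - ∂P/∂y) dx ∧ dy.
  ∂Q/∂x = -2*y
  ∂P/∂y = 0
  integrand = ∂Q/∂x - ∂P/∂y = -2*y.
Integrating over R: integral_0^1 integral_0^1 (-2*y) dx dy = -1.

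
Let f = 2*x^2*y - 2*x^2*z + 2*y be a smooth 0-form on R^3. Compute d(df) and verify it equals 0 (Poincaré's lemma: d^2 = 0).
d(df) = 0

Step 1: df = sum_i (∂f/∂x_i) dx_i = (4*x*(y - z)) dx + (2*x^2 + 2) dy + (-2*x^2) dz.
Step 2: Apply d again. Using the 1-form formula, the coefficient of dx ∧ dy in d(df) is ∂^2 f/∂x ∂y - ∂^2 f/∂y ∂x = (4*x) - (4*x) = 0 (equality of mixed partials for smooth f).
Similarly for dx ∧ dz and dy ∧ dz — all coefficients vanish. So d(df) = 0.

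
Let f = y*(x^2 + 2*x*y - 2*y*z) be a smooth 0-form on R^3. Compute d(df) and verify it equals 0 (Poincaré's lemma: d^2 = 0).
d(df) = 0

Step 1: df = sum_i (∂f/∂x_i) dx_i = (2*y*(x + y)) dx + (x^2 + 4*x*y - 4*y*z) dy + (-2*y^2) dz.
Step 2: Apply d again. Using the 1-form formula, the coefficient of dx ∧ dy in d(df) is ∂^2 f/∂x ∂y - ∂^2 f/∂y ∂x = (2*x + 4*y) - (2*x + 4*y) = 0 (equality of mixed partials for smooth f).
Similarly for dx ∧ dz and dy ∧ dz — all coefficients vanish. So d(df) = 0.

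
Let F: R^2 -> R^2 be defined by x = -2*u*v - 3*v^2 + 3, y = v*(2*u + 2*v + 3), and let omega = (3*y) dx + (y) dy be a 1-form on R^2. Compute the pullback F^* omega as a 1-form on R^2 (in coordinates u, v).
F^* omega = (v^2*(-8*u - 8*v - 12)) du + (v*(-8*u^2 - 36*u*v - 6*u - 28*v^2 - 36*v + 9)) dv

Using F^*(f dg) = (f ∘ F) d(g ∘ F), substitute each coordinate x_i by F_i(u, v) in f_i, and replace dx_i by d F_i = (∂F_i/∂u) du + (∂F_i/∂v) dv.
  For the x component: f_1(F) = 3*v*(2*u + 2*v + 3); d F_1 = (-2*v) du + (-2*u - 6*v) dv
  For the y component: f_2(F) = v*(2*u + 2*v + 3); d F_2 = (2*v) du + (2*u + 4*v + 3) dv
Combining and collecting du, dv coefficients:
  coeff of du: v^2*(-8*u - 8*v - 12)
  coeff of dv: v*(-8*u^2 - 36*u*v - 6*u - 28*v^2 - 36*v + 9)
F^* omega = (v^2*(-8*u - 8*v - 12)) du + (v*(-8*u^2 - 36*u*v - 6*u - 28*v^2 - 36*v + 9)) dv.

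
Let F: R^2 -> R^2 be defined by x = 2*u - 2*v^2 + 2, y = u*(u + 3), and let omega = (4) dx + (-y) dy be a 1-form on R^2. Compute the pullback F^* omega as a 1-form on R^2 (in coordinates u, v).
F^* omega = (-2*u^3 - 9*u^2 - 9*u + 8) du + (-16*v) dv

Using F^*(f dg) = (f ∘ F) d(g ∘ F), substitute each coordinate x_i by F_i(u, v) in f_i, and replace dx_i by d F_i = (∂F_i/∂u) du + (∂F_i/∂v) dv.
  For the x component: f_1(F) = 4; d F_1 = (2) du + (-4*v) dv
  For the y component: f_2(F) = u*(-u - 3); d F_2 = (2*u + 3) du + (0) dv
Combining and collecting du, dv coefficients:
  coeff of du: -2*u^3 - 9*u^2 - 9*u + 8
  coeff of dv: -16*v
F^* omega = (-2*u^3 - 9*u^2 - 9*u + 8) du + (-16*v) dv.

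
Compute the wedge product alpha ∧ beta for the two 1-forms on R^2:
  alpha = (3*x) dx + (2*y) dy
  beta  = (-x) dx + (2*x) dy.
alpha ∧ beta = (2*x*(3*x + y)) dx ∧ dy

Distribute the wedge, using dx_i ∧ dx_j = -dx_j ∧ dx_i and dx_i ∧ dx_i = 0. For each pair (i, j) with i < j, the coefficient of dx_i ∧ dx_j in alpha ∧ beta is (alpha_i * beta_j - alpha_j * beta_i). Collecting: alpha ∧ beta = (2*x*(3*x + y)) dx ∧ dy.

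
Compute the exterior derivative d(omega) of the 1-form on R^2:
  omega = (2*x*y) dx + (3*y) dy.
d(omega) = (-2*x) dx ∧ dy

For a 1-form omega = sum_i f_i dx_i, the exterior derivative is
  d(omega) = sum_{i < j} (∂f_j/∂x_i - ∂f_i/∂x_j) dx_i ∧ dx_j.
  coefficient of dx ∧ dy: ∂f_2/∂x - ∂f_1/∂y = ∂(3*y)/∂x - ∂(2*x*y)/∂y = -2*x
Assembling: d(omega) = (-2*x) dx ∧ dy.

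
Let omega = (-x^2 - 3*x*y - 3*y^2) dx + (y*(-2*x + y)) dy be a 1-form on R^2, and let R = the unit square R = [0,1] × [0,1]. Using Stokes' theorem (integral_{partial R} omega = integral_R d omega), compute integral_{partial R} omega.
integral_(partial R) omega = 7/2

Stokes: integral_partial_R omega = integral_R d omega with d omega = (∂Q/∂x - ∂P/∂y) dx ∧ dy.
  ∂Q/∂x = -2*y
  ∂P/∂y = -3*x - 6*y
  integrand = ∂Q/∂x - ∂P/∂y = 3*x + 4*y.
Integrating over R: integral_0^1 integral_0^1 (3*x + 4*y) dx dy = 7/2.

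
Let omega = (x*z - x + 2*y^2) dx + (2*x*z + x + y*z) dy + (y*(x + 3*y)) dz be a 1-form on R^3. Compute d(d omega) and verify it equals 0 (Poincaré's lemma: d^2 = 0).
d(d omega) = 0

Step 1: d omega = sum_{i<j} (∂f_j/∂x_i - ∂f_i/∂x_j) dx_i ∧ dx_j:
  coeff of dx ∧ dy: -4*y + 2*z + 1
  coeff of dx ∧ dz: -x + y
  coeff of dy ∧ dz: -x + 5*y
Step 2: Apply d again to each 2-form coefficient. The only possible 3-form in R^3 is dx ∧ dy ∧ dz, with coefficient
  ∂(coeff of dy∧dz)/∂x - ∂(coeff of dx∧dz)/∂y + ∂(coeff of dx∧dy)/∂z
  = ∂/∂x (-x + 5*y) - ∂/∂y (-x + y) + ∂/∂z (-4*y + 2*z + 1).
Each of these terms simplifies to sums of mixed partials that cancel in pairs. The result is 0 (by equality of mixed partials for smooth functions — Schwarz / Clairaut).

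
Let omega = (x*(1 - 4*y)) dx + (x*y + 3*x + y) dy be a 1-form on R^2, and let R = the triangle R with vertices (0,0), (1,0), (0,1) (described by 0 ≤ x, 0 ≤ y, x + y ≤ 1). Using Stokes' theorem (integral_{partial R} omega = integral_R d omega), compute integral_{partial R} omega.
integral_(partial R) omega = 7/3

Stokes: integral_partial_R omega = integral_R d omega with d omega = (∂Q/∂x - ∂P/∂y) dx ∧ dy.
  ∂Q/∂x = y + 3
  ∂P/∂y = -4*x
  integrand = ∂Q/∂x - ∂P/∂y = 4*x + y + 3.
Integrating over R: integral_0^1 integral_0^{1-x} (4*x + y + 3) dy dx = 7/3.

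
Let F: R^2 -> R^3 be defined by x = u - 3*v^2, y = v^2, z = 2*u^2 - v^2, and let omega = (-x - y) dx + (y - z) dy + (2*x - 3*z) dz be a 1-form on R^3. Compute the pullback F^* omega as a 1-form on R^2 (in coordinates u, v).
F^* omega = (-24*u^3 + 8*u^2 - 12*u*v^2 - u + 2*v^2) du + (2*v*(4*u^2 + u - v^2)) dv

Using F^*(f dg) = (f ∘ F) d(g ∘ F), substitute each coordinate x_i by F_i(u, v) in f_i, and replace dx_i by d F_i = (∂F_i/∂u) du + (∂F_i/∂v) dv.
  For the x component: f_1(F) = -u + 2*v^2; d F_1 = (1) du + (-6*v) dv
  For the y component: f_2(F) = -2*u^2 + 2*v^2; d F_2 = (0) du + (2*v) dv
  For the z component: f_3(F) = -6*u^2 + 2*u - 3*v^2; d F_3 = (4*u) du + (-2*v) dv
Combining and collecting du, dv coefficients:
  coeff of du: -24*u^3 + 8*u^2 - 12*u*v^2 - u + 2*v^2
  coeff of dv: 2*v*(4*u^2 + u - v^2)
F^* omega = (-24*u^3 + 8*u^2 - 12*u*v^2 - u + 2*v^2) du + (2*v*(4*u^2 + u - v^2)) dv.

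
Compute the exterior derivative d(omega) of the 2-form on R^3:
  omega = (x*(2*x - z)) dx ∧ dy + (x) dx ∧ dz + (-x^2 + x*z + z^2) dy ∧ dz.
d(omega) = (-3*x + z) dx ∧ dy ∧ dz

For a 2-form omega = sum_{i<j} g_{ij} dx_i ∧ dx_j, the exterior derivative is
  d(omega) = sum_{i<j} d(g_{ij}) ∧ dx_i ∧ dx_j = sum_{i<j, k} (∂g_{ij}/∂x_k) dx_k ∧ dx_i ∧ dx_j.
Expand each term, using dx_k ∧ dx_i ∧ dx_j = sgn(permutation) dx_{(a)} ∧ dx_{(b)} ∧ dx_{(c)} with (a < b < c) sorted:
  d(x*(2*x - z)) includes (∂/∂z)(x*(2*x - z)) dz = (-x) dz, which multiplied by dx ∧ dy gives (-x) dx ∧ dy ∧ dz
  d(-x^2 + x*z + z^2) includes (∂/∂x)(-x^2 + x*z + z^2) dx = (-2*x + z) dx, which multiplied by dy ∧ dz gives (-2*x + z) dx ∧ dy ∧ dz
Collecting like 3-forms: d(omega) = (-3*x + z) dx ∧ dy ∧ dz.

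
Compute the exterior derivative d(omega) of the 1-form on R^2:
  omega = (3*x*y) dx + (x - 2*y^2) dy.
d(omega) = (1 - 3*x) dx ∧ dy

For a 1-form omega = sum_i f_i dx_i, the exterior derivative is
  d(omega) = sum_{i < j} (∂f_j/∂x_i - ∂f_i/∂x_j) dx_i ∧ dx_j.
  coefficient of dx ∧ dy: ∂f_2/∂x - ∂f_1/∂y = ∂(x - 2*y^2)/∂x - ∂(3*x*y)/∂y = 1 - 3*x
Assembling: d(omega) = (1 - 3*x) dx ∧ dy.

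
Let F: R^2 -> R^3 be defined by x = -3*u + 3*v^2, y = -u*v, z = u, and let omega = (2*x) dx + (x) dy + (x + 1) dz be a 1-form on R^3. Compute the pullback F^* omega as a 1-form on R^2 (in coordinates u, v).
F^* omega = (3*u*v + 15*u - 3*v^3 - 15*v^2 + 1) du + (3*u^2 - 3*u*v^2 - 36*u*v + 36*v^3) dv

Using F^*(f dg) = (f ∘ F) d(g ∘ F), substitute each coordinate x_i by F_i(u, v) in f_i, and replace dx_i by d F_i = (∂F_i/∂u) du + (∂F_i/∂v) dv.
  For the x component: f_1(F) = -6*u + 6*v^2; d F_1 = (-3) du + (6*v) dv
  For the y component: f_2(F) = -3*u + 3*v^2; d F_2 = (-v) du + (-u) dv
  For the z component: f_3(F) = -3*u + 3*v^2 + 1; d F_3 = (1) du + (0) dv
Combining and collecting du, dv coefficients:
  coeff of du: 3*u*v + 15*u - 3*v^3 - 15*v^2 + 1
  coeff of dv: 3*u^2 - 3*u*v^2 - 36*u*v + 36*v^3
F^* omega = (3*u*v + 15*u - 3*v^3 - 15*v^2 + 1) du + (3*u^2 - 3*u*v^2 - 36*u*v + 36*v^3) dv.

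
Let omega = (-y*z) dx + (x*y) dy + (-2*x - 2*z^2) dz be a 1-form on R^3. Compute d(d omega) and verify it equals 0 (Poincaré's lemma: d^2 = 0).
d(d omega) = 0

Step 1: d omega = sum_{i<j} (∂f_j/∂x_i - ∂f_i/∂x_j) dx_i ∧ dx_j:
  coeff of dx ∧ dy: y + z
  coeff of dx ∧ dz: y - 2
  coeff of dy ∧ dz: 0
Step 2: Apply d again to each 2-form coefficient. The only possible 3-form in R^3 is dx ∧ dy ∧ dz, with coefficient
  ∂(coeff of dy∧dz)/∂x - ∂(coeff of dx∧dz)/∂y + ∂(coeff of dx∧dy)/∂z
  = ∂/∂x (0) - ∂/∂y (y - 2) + ∂/∂z (y + z).
Each of these terms simplifies to sums of mixed partials that cancel in pairs. The result is 0 (by equality of mixed partials for smooth functions — Schwarz / Clairaut).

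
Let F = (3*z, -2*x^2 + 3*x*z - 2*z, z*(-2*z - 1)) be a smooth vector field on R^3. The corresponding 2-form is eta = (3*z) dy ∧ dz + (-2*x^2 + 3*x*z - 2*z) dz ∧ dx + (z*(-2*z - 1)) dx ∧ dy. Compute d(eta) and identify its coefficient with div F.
d(eta) = (-4*z - 1) dx ∧ dy ∧ dz; div F = -4*z - 1

For a 2-form in R^3 of the form above, applying d gives a 3-form with coefficient ∂P/∂x + ∂Q/∂y + ∂R/∂z:
  ∂P/∂x = 0
  ∂Q/∂y = 0
  ∂R/∂z = -4*z - 1
Sum = -4*z - 1, which is exactly div F.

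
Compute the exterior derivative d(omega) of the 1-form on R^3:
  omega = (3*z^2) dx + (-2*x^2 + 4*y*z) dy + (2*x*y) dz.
d(omega) = (-4*x) dx ∧ dy + (2*y - 6*z) dx ∧ dz + (2*x - 4*y) dy ∧ dz

For a 1-form omega = sum_i f_i dx_i, the exterior derivative is
  d(omega) = sum_{i < j} (∂f_j/∂x_i - ∂f_i/∂x_j) dx_i ∧ dx_j.
  coefficient of dx ∧ dy: ∂f_2/∂x - ∂f_1/∂y = ∂(-2*x^2 + 4*y*z)/∂x - ∂(3*z^2)/∂y = -4*x
  coefficient of dx ∧ dz: ∂f_3/∂x - ∂f_1/∂z = ∂(2*x*y)/∂x - ∂(3*z^2)/∂z = 2*y - 6*z
  coefficient of dy ∧ dz: ∂f_3/∂y - ∂f_2/∂z = ∂(2*x*y)/∂y - ∂(-2*x^2 + 4*y*z)/∂z = 2*x - 4*y
Assembling: d(omega) = (-4*x) dx ∧ dy + (2*y - 6*z) dx ∧ dz + (2*x - 4*y) dy ∧ dz.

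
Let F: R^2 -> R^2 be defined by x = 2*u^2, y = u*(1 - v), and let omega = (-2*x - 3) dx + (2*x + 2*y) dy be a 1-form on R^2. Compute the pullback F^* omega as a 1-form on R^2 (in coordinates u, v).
F^* omega = (2*u*(-8*u^2 - 2*u*v + 2*u + v^2 - 2*v - 5)) du + (2*u^2*(-2*u + v - 1)) dv

Using F^*(f dg) = (f ∘ F) d(g ∘ F), substitute each coordinate x_i by F_i(u, v) in f_i, and replace dx_i by d F_i = (∂F_i/∂u) du + (∂F_i/∂v) dv.
  For the x component: f_1(F) = -4*u^2 - 3; d F_1 = (4*u) du + (0) dv
  For the y component: f_2(F) = 2*u*(2*u - v + 1); d F_2 = (1 - v) du + (-u) dv
Combining and collecting du, dv coefficients:
  coeff of du: 2*u*(-8*u^2 - 2*u*v + 2*u + v^2 - 2*v - 5)
  coeff of dv: 2*u^2*(-2*u + v - 1)
F^* omega = (2*u*(-8*u^2 - 2*u*v + 2*u + v^2 - 2*v - 5)) du + (2*u^2*(-2*u + v - 1)) dv.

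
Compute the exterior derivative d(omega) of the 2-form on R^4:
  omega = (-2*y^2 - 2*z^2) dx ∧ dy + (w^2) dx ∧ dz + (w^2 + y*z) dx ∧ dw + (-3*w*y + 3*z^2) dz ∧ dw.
d(omega) = (-4*z) dx ∧ dy ∧ dz + (2*w - y) dx ∧ dz ∧ dw + (-z) dx ∧ dy ∧ dw + (-3*w) dy ∧ dz ∧ dw

For a 2-form omega = sum_{i<j} g_{ij} dx_i ∧ dx_j, the exterior derivative is
  d(omega) = sum_{i<j} d(g_{ij}) ∧ dx_i ∧ dx_j = sum_{i<j, k} (∂g_{ij}/∂x_k) dx_k ∧ dx_i ∧ dx_j.
Expand each term, using dx_k ∧ dx_i ∧ dx_j = sgn(permutation) dx_{(a)} ∧ dx_{(b)} ∧ dx_{(c)} with (a < b < c) sorted:
  d(-2*y^2 - 2*z^2) includes (∂/∂z)(-2*y^2 - 2*z^2) dz = (-4*z) dz, which multiplied by dx ∧ dy gives (-4*z) dx ∧ dy ∧ dz
  d(w^2) includes (∂/∂w)(w^2) dw = (2*w) dw, which multiplied by dx ∧ dz gives (2*w) dx ∧ dz ∧ dw
  d(w^2 + y*z) includes (∂/∂y)(w^2 + y*z) dy = (z) dy, which multiplied by dx ∧ dw gives (-z) dx ∧ dy ∧ dw
  d(w^2 + y*z) includes (∂/∂z)(w^2 + y*z) dz = (y) dz, which multiplied by dx ∧ dw gives (-y) dx ∧ dz ∧ dw
  d(-3*w*y + 3*z^2) includes (∂/∂y)(-3*w*y + 3*z^2) dy = (-3*w) dy, which multiplied by dz ∧ dw gives (-3*w) dy ∧ dz ∧ dw
Collecting like 3-forms: d(omega) = (-4*z) dx ∧ dy ∧ dz + (2*w - y) dx ∧ dz ∧ dw + (-z) dx ∧ dy ∧ dw + (-3*w) dy ∧ dz ∧ dw.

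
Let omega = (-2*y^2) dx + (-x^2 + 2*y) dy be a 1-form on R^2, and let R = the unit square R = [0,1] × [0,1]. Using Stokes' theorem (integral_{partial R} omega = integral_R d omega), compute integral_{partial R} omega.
integral_(partial R) omega = 1

Stokes: integral_partial_R omega = integral_R d omega with d omega = (∂Q/∂x - ∂P/∂y) dx ∧ dy.
  ∂Q/∂x = -2*x
  ∂P/∂y = -4*y
  integrand = ∂Q/∂x - ∂P/∂y = -2*x + 4*y.
Integrating over R: integral_0^1 integral_0^1 (-2*x + 4*y) dx dy = 1.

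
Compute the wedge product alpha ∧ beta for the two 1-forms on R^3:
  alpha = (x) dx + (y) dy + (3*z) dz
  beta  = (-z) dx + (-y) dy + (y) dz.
alpha ∧ beta = (y*(-x + z)) dx ∧ dy + (x*y + 3*z^2) dx ∧ dz + (y*(y + 3*z)) dy ∧ dz

Distribute the wedge, using dx_i ∧ dx_j = -dx_j ∧ dx_i and dx_i ∧ dx_i = 0. For each pair (i, j) with i < j, the coefficient of dx_i ∧ dx_j in alpha ∧ beta is (alpha_i * beta_j - alpha_j * beta_i). Collecting: alpha ∧ beta = (y*(-x + z)) dx ∧ dy + (x*y + 3*z^2) dx ∧ dz + (y*(y + 3*z)) dy ∧ dz.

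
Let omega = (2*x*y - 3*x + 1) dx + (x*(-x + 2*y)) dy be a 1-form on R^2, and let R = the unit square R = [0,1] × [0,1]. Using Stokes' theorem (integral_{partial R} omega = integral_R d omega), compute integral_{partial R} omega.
integral_(partial R) omega = -1

Stokes: integral_partial_R omega = integral_R d omega with d omega = (∂Q/∂x - ∂P/∂y) dx ∧ dy.
  ∂Q/∂x = -2*x + 2*y
  ∂P/∂y = 2*x
  integrand = ∂Q/∂x - ∂P/∂y = -4*x + 2*y.
Integrating over R: integral_0^1 integral_0^1 (-4*x + 2*y) dx dy = -1.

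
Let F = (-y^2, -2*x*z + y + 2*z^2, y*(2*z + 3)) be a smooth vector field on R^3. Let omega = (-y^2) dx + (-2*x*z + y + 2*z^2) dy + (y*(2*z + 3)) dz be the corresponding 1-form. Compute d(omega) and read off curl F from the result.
d(omega) = (2*x - 2*z + 3) dy ∧ dz + (0) dz ∧ dx + (2*y - 2*z) dx ∧ dy; curl F = (2*x - 2*z + 3, 0, 2*y - 2*z)

d omega = sum_{i<j} (∂f_j/∂x_i - ∂f_i/∂x_j) dx_i ∧ dx_j. Under the identification (dy ∧ dz, dz ∧ dx, dx ∧ dy) ↔ (e_x, e_y, e_z), the coefficients are exactly the components of curl F. Compute:
  ∂R/∂y - ∂Q/∂z = (2*z + 3) - (-2*x + 4*z) = 2*x - 2*z + 3
  ∂P/∂z - ∂R/∂x = (0) - (0) = 0
  ∂Q/∂x - ∂P/∂y = (-2*z) - (-2*y) = 2*y - 2*z.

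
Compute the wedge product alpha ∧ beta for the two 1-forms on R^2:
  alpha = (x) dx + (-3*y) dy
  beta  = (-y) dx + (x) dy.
alpha ∧ beta = (x^2 - 3*y^2) dx ∧ dy

Distribute the wedge, using dx_i ∧ dx_j = -dx_j ∧ dx_i and dx_i ∧ dx_i = 0. For each pair (i, j) with i < j, the coefficient of dx_i ∧ dx_j in alpha ∧ beta is (alpha_i * beta_j - alpha_j * beta_i). Collecting: alpha ∧ beta = (x^2 - 3*y^2) dx ∧ dy.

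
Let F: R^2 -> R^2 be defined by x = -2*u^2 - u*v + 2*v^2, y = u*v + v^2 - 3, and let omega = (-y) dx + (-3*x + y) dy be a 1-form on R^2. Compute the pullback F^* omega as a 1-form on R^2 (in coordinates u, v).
F^* omega = (10*u^2*v + 9*u*v^2 - 12*u - 4*v^3 - 6*v) du + (6*u^3 + 17*u^2*v - 6*u - 14*v^3 + 6*v) dv

Using F^*(f dg) = (f ∘ F) d(g ∘ F), substitute each coordinate x_i by F_i(u, v) in f_i, and replace dx_i by d F_i = (∂F_i/∂u) du + (∂F_i/∂v) dv.
  For the x component: f_1(F) = -u*v - v^2 + 3; d F_1 = (-4*u - v) du + (-u + 4*v) dv
  For the y component: f_2(F) = 6*u^2 + 4*u*v - 5*v^2 - 3; d F_2 = (v) du + (u + 2*v) dv
Combining and collecting du, dv coefficients:
  coeff of du: 10*u^2*v + 9*u*v^2 - 12*u - 4*v^3 - 6*v
  coeff of dv: 6*u^3 + 17*u^2*v - 6*u - 14*v^3 + 6*v
F^* omega = (10*u^2*v + 9*u*v^2 - 12*u - 4*v^3 - 6*v) du + (6*u^3 + 17*u^2*v - 6*u - 14*v^3 + 6*v) dv.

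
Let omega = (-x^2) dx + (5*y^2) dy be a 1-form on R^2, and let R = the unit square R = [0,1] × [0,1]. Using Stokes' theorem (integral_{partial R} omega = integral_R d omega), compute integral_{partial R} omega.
integral_(partial R) omega = 0

Stokes: integral_partial_R omega = integral_R d omega with d omega = (∂Q/∂x - ∂P/∂y) dx ∧ dy.
  ∂Q/∂x = 0
  ∂P/∂y = 0
  integrand = ∂Q/∂x - ∂P/∂y = 0.
Integrating over R: integral_0^1 integral_0^1 (0) dx dy = 0.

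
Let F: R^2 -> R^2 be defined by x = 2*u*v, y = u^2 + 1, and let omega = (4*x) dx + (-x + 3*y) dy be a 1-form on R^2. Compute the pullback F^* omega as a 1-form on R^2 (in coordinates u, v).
F^* omega = (2*u*(3*u^2 - 2*u*v + 8*v^2 + 3)) du + (16*u^2*v) dv

Using F^*(f dg) = (f ∘ F) d(g ∘ F), substitute each coordinate x_i by F_i(u, v) in f_i, and replace dx_i by d F_i = (∂F_i/∂u) du + (∂F_i/∂v) dv.
  For the x component: f_1(F) = 8*u*v; d F_1 = (2*v) du + (2*u) dv
  For the y component: f_2(F) = 3*u^2 - 2*u*v + 3; d F_2 = (2*u) du + (0) dv
Combining and collecting du, dv coefficients:
  coeff of du: 2*u*(3*u^2 - 2*u*v + 8*v^2 + 3)
  coeff of dv: 16*u^2*v
F^* omega = (2*u*(3*u^2 - 2*u*v + 8*v^2 + 3)) du + (16*u^2*v) dv.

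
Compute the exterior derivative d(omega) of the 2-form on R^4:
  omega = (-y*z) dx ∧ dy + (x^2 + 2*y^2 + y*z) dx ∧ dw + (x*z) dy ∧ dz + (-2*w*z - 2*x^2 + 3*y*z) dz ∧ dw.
d(omega) = (-y + z) dx ∧ dy ∧ dz + (-4*y - z) dx ∧ dy ∧ dw + (-4*x - y) dx ∧ dz ∧ dw + (3*z) dy ∧ dz ∧ dw

For a 2-form omega = sum_{i<j} g_{ij} dx_i ∧ dx_j, the exterior derivative is
  d(omega) = sum_{i<j} d(g_{ij}) ∧ dx_i ∧ dx_j = sum_{i<j, k} (∂g_{ij}/∂x_k) dx_k ∧ dx_i ∧ dx_j.
Expand each term, using dx_k ∧ dx_i ∧ dx_j = sgn(permutation) dx_{(a)} ∧ dx_{(b)} ∧ dx_{(c)} with (a < b < c) sorted:
  d(-y*z) includes (∂/∂z)(-y*z) dz = (-y) dz, which multiplied by dx ∧ dy gives (-y) dx ∧ dy ∧ dz
  d(x^2 + 2*y^2 + y*z) includes (∂/∂y)(x^2 + 2*y^2 + y*z) dy = (4*y + z) dy, which multiplied by dx ∧ dw gives (-4*y - z) dx ∧ dy ∧ dw
  d(x^2 + 2*y^2 + y*z) includes (∂/∂z)(x^2 + 2*y^2 + y*z) dz = (y) dz, which multiplied by dx ∧ dw gives (-y) dx ∧ dz ∧ dw
  d(x*z) includes (∂/∂x)(x*z) dx = (z) dx, which multiplied by dy ∧ dz gives (z) dx ∧ dy ∧ dz
  d(-2*w*z - 2*x^2 + 3*y*z) includes (∂/∂x)(-2*w*z - 2*x^2 + 3*y*z) dx = (-4*x) dx, which multiplied by dz ∧ dw gives (-4*x) dx ∧ dz ∧ dw
  d(-2*w*z - 2*x^2 + 3*y*z) includes (∂/∂y)(-2*w*z - 2*x^2 + 3*y*z) dy = (3*z) dy, which multiplied by dz ∧ dw gives (3*z) dy ∧ dz ∧ dw
Collecting like 3-forms: d(omega) = (-y + z) dx ∧ dy ∧ dz + (-4*y - z) dx ∧ dy ∧ dw + (-4*x - y) dx ∧ dz ∧ dw + (3*z) dy ∧ dz ∧ dw.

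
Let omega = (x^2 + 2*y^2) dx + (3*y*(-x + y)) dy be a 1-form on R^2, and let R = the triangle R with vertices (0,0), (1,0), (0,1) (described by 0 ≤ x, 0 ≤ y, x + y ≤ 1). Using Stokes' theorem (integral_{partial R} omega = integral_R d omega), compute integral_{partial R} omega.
integral_(partial R) omega = -7/6

Stokes: integral_partial_R omega = integral_R d omega with d omega = (∂Q/∂x - ∂P/∂y) dx ∧ dy.
  ∂Q/∂x = -3*y
  ∂P/∂y = 4*y
  integrand = ∂Q/∂x - ∂P/∂y = -7*y.
Integrating over R: integral_0^1 integral_0^{1-x} (-7*y) dy dx = -7/6.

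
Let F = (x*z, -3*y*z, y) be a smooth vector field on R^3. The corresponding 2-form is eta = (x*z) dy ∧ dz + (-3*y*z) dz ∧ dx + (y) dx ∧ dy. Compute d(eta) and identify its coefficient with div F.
d(eta) = (-2*z) dx ∧ dy ∧ dz; div F = -2*z

For a 2-form in R^3 of the form above, applying d gives a 3-form with coefficient ∂P/∂x + ∂Q/∂y + ∂R/∂z:
  ∂P/∂x = z
  ∂Q/∂y = -3*z
  ∂R/∂z = 0
Sum = -2*z, which is exactly div F.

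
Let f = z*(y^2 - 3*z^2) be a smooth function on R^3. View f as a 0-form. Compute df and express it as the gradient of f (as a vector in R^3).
df = (0) dx + (2*y*z) dy + (y^2 - 9*z^2) dz; grad f = (0, 2*y*z, y^2 - 9*z^2)

For a 0-form f, d f = (∂f/∂x) dx + (∂f/∂y) dy + (∂f/∂z) dz. The components of the vector representation are exactly the entries of grad f in Cartesian coordinates:
  ∂f/∂x = 0
  ∂f/∂y = 2*y*z
  ∂f/∂z = y^2 - 9*z^2.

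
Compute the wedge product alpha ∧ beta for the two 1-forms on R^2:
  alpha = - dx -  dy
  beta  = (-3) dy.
alpha ∧ beta = (3) dx ∧ dy

Distribute the wedge, using dx_i ∧ dx_j = -dx_j ∧ dx_i and dx_i ∧ dx_i = 0. For each pair (i, j) with i < j, the coefficient of dx_i ∧ dx_j in alpha ∧ beta is (alpha_i * beta_j - alpha_j * beta_i). Collecting: alpha ∧ beta = (3) dx ∧ dy.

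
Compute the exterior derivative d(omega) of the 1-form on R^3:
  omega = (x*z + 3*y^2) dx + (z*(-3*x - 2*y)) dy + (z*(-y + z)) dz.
d(omega) = (-6*y - 3*z) dx ∧ dy + (-x) dx ∧ dz + (3*x + 2*y - z) dy ∧ dz

For a 1-form omega = sum_i f_i dx_i, the exterior derivative is
  d(omega) = sum_{i < j} (∂f_j/∂x_i - ∂f_i/∂x_j) dx_i ∧ dx_j.
  coefficient of dx ∧ dy: ∂f_2/∂x - ∂f_1/∂y = ∂(z*(-3*x - 2*y))/∂x - ∂(x*z + 3*y^2)/∂y = -6*y - 3*z
  coefficient of dx ∧ dz: ∂f_3/∂x - ∂f_1/∂z = ∂(z*(-y + z))/∂x - ∂(x*z + 3*y^2)/∂z = -x
  coefficient of dy ∧ dz: ∂f_3/∂y - ∂f_2/∂z = ∂(z*(-y + z))/∂y - ∂(z*(-3*x - 2*y))/∂z = 3*x + 2*y - z
Assembling: d(omega) = (-6*y - 3*z) dx ∧ dy + (-x) dx ∧ dz + (3*x + 2*y - z) dy ∧ dz.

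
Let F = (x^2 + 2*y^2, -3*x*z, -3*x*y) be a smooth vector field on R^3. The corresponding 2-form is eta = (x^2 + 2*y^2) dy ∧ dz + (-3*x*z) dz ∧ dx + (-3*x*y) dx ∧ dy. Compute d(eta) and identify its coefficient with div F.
d(eta) = (2*x) dx ∧ dy ∧ dz; div F = 2*x

For a 2-form in R^3 of the form above, applying d gives a 3-form with coefficient ∂P/∂x + ∂Q/∂y + ∂R/∂z:
  ∂P/∂x = 2*x
  ∂Q/∂y = 0
  ∂R/∂z = 0
Sum = 2*x, which is exactly div F.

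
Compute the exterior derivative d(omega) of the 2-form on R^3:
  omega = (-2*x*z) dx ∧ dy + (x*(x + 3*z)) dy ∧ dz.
d(omega) = (3*z) dx ∧ dy ∧ dz

For a 2-form omega = sum_{i<j} g_{ij} dx_i ∧ dx_j, the exterior derivative is
  d(omega) = sum_{i<j} d(g_{ij}) ∧ dx_i ∧ dx_j = sum_{i<j, k} (∂g_{ij}/∂x_k) dx_k ∧ dx_i ∧ dx_j.
Expand each term, using dx_k ∧ dx_i ∧ dx_j = sgn(permutation) dx_{(a)} ∧ dx_{(b)} ∧ dx_{(c)} with (a < b < c) sorted:
  d(-2*x*z) includes (∂/∂z)(-2*x*z) dz = (-2*x) dz, which multiplied by dx ∧ dy gives (-2*x) dx ∧ dy ∧ dz
  d(x*(x + 3*z)) includes (∂/∂x)(x*(x + 3*z)) dx = (2*x + 3*z) dx, which multiplied by dy ∧ dz gives (2*x + 3*z) dx ∧ dy ∧ dz
Collecting like 3-forms: d(omega) = (3*z) dx ∧ dy ∧ dz.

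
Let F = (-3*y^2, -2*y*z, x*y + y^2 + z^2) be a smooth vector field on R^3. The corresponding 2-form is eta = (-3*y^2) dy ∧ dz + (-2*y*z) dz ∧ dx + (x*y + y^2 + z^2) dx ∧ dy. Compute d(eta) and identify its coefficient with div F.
d(eta) = (0) dx ∧ dy ∧ dz; div F = 0

For a 2-form in R^3 of the form above, applying d gives a 3-form with coefficient ∂P/∂x + ∂Q/∂y + ∂R/∂z:
  ∂P/∂x = 0
  ∂Q/∂y = -2*z
  ∂R/∂z = 2*z
Sum = 0, which is exactly div F.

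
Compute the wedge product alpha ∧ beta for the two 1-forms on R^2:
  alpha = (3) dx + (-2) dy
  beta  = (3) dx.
alpha ∧ beta = (6) dx ∧ dy

Distribute the wedge, using dx_i ∧ dx_j = -dx_j ∧ dx_i and dx_i ∧ dx_i = 0. For each pair (i, j) with i < j, the coefficient of dx_i ∧ dx_j in alpha ∧ beta is (alpha_i * beta_j - alpha_j * beta_i). Collecting: alpha ∧ beta = (6) dx ∧ dy.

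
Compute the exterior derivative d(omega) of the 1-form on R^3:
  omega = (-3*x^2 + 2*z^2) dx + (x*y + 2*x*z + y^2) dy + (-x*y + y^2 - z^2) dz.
d(omega) = (y + 2*z) dx ∧ dy + (-y - 4*z) dx ∧ dz + (-3*x + 2*y) dy ∧ dz

For a 1-form omega = sum_i f_i dx_i, the exterior derivative is
  d(omega) = sum_{i < j} (∂f_j/∂x_i - ∂f_i/∂x_j) dx_i ∧ dx_j.
  coefficient of dx ∧ dy: ∂f_2/∂x - ∂f_1/∂y = ∂(x*y + 2*x*z + y^2)/∂x - ∂(-3*x^2 + 2*z^2)/∂y = y + 2*z
  coefficient of dx ∧ dz: ∂f_3/∂x - ∂f_1/∂z = ∂(-x*y + y^2 - z^2)/∂x - ∂(-3*x^2 + 2*z^2)/∂z = -y - 4*z
  coefficient of dy ∧ dz: ∂f_3/∂y - ∂f_2/∂z = ∂(-x*y + y^2 - z^2)/∂y - ∂(x*y + 2*x*z + y^2)/∂z = -3*x + 2*y
Assembling: d(omega) = (y + 2*z) dx ∧ dy + (-y - 4*z) dx ∧ dz + (-3*x + 2*y) dy ∧ dz.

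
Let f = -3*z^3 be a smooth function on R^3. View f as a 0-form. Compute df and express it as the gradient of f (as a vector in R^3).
df = (0) dx + (0) dy + (-9*z^2) dz; grad f = (0, 0, -9*z^2)

For a 0-form f, d f = (∂f/∂x) dx + (∂f/∂y) dy + (∂f/∂z) dz. The components of the vector representation are exactly the entries of grad f in Cartesian coordinates:
  ∂f/∂x = 0
  ∂f/∂y = 0
  ∂f/∂z = -9*z^2.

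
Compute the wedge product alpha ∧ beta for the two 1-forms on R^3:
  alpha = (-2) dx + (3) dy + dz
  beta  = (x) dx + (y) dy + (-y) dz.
alpha ∧ beta = (-3*x - 2*y) dx ∧ dy + (-x + 2*y) dx ∧ dz + (-4*y) dy ∧ dz

Distribute the wedge, using dx_i ∧ dx_j = -dx_j ∧ dx_i and dx_i ∧ dx_i = 0. For each pair (i, j) with i < j, the coefficient of dx_i ∧ dx_j in alpha ∧ beta is (alpha_i * beta_j - alpha_j * beta_i). Collecting: alpha ∧ beta = (-3*x - 2*y) dx ∧ dy + (-x + 2*y) dx ∧ dz + (-4*y) dy ∧ dz.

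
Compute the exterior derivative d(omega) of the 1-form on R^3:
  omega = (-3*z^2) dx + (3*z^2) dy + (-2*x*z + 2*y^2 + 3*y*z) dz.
d(omega) = (4*z) dx ∧ dz + (4*y - 3*z) dy ∧ dz

For a 1-form omega = sum_i f_i dx_i, the exterior derivative is
  d(omega) = sum_{i < j} (∂f_j/∂x_i - ∂f_i/∂x_j) dx_i ∧ dx_j.
  coefficient of dx ∧ dz: ∂f_3/∂x - ∂f_1/∂z = ∂(-2*x*z + 2*y^2 + 3*y*z)/∂x - ∂(-3*z^2)/∂z = 4*z
  coefficient of dy ∧ dz: ∂f_3/∂y - ∂f_2/∂z = ∂(-2*x*z + 2*y^2 + 3*y*z)/∂y - ∂(3*z^2)/∂z = 4*y - 3*z
Assembling: d(omega) = (4*z) dx ∧ dz + (4*y - 3*z) dy ∧ dz.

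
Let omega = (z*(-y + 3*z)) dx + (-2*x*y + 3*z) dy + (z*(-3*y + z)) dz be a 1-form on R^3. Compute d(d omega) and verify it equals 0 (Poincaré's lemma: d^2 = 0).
d(d omega) = 0

Step 1: d omega = sum_{i<j} (∂f_j/∂x_i - ∂f_i/∂x_j) dx_i ∧ dx_j:
  coeff of dx ∧ dy: -2*y + z
  coeff of dx ∧ dz: y - 6*z
  coeff of dy ∧ dz: -3*z - 3
Step 2: Apply d again to each 2-form coefficient. The only possible 3-form in R^3 is dx ∧ dy ∧ dz, with coefficient
  ∂(coeff of dy∧dz)/∂x - ∂(coeff of dx∧dz)/∂y + ∂(coeff of dx∧dy)/∂z
  = ∂/∂x (-3*z - 3) - ∂/∂y (y - 6*z) + ∂/∂z (-2*y + z).
Each of these terms simplifies to sums of mixed partials that cancel in pairs. The result is 0 (by equality of mixed partials for smooth functions — Schwarz / Clairaut).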